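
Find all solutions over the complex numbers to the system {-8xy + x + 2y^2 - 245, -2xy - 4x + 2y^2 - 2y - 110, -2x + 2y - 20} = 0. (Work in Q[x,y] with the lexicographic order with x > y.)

Compute a lex Gröbner basis by Buchberger's algorithm.
f_1 = -8xy + x + 2y^2 - 245, LT = xy.
f_2 = -2xy - 4x + 2y^2 - 2y - 110, LT = xy.
f_3 = -2x + 2y - 20, LT = x.

S(f_1,f_2): lcm = xy. S = -17/8x + 3/4y^2 - y - 195/8.
  leading term x: subtract (17/16)·f_3 from -17/8x + 3/4y^2 - y - 195/8 → 3/4y^2 - 25/8y - 25/8
  leading term y^2: no divisor's leading term divides it; move 3/4y^2 to the remainder.
  leading term y: no divisor's leading term divides it; move -25/8y to the remainder.
  leading term 1: no divisor's leading term divides it; move -25/8 to the remainder.
  remainder 3/4y^2 - 25/8y - 25/8 ≠ 0; add h_4 = 3/4y^2 - 25/8y - 25/8 to the basis.

S(f_1,f_3): lcm = xy. S = -1/8x + 3/4y^2 - 10y + 245/8.
  leading term x: subtract (1/16)·f_3 from -1/8x + 3/4y^2 - 10y + 245/8 → 3/4y^2 - 81/8y + 255/8
  leading term y^2: subtract (1)·h_4 from 3/4y^2 - 81/8y + 255/8 → -7y + 35
  leading term y: no divisor's leading term divides it; move -7y to the remainder.
  leading term 1: no divisor's leading term divides it; move 35 to the remainder.
  remainder -7y + 35 ≠ 0; add h_5 = -7y + 35 to the basis.

The other S-polynomials (S(f_2,f_3), S(f_1,h_4), S(f_2,h_4), S(f_3,h_4), S(f_1,h_5), S(f_2,h_5), S(f_3,h_5), S(h_4,h_5)) all reduce to 0 modulo the current basis, so we have a Gröbner basis.
Inter-reduce: drop elements whose leading term is divisible by another's, tail-reduce, and make monic.
Reduced Gröbner basis: {x + 5, y - 5}.

From the last basis element, y - 5 = 0, so y takes values in {5}. Each choice, substituted upward through the basis, yields the corresponding point(s) of the solution set.
  y = 5: the earlier basis element becomes x + 5 = 0, giving x = -5 — point (-5, 5).
Substituting each solution back into the original system confirms all equations vanish.

{(-5, 5)}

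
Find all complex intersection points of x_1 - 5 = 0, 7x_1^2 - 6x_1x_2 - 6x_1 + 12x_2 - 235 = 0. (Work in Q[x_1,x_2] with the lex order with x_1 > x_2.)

Compute a lex Gröbner basis by Buchberger's algorithm.
f_1 = x_1 - 5, LT = x_1.
f_2 = 7x_1^2 - 6x_1x_2 - 6x_1 + 12x_2 - 235, LT = x_1^2.

S(f_1,f_2): lcm = x_1^2. S = 6/7x_1x_2 - 29/7x_1 - 12/7x_2 + 235/7.
  reduce S modulo (f_1, f_2):
  remainder 18/7x_2 + 90/7 ≠ 0; add h_3 = 18/7x_2 + 90/7 to the basis.

The other S-polynomials (S(f_1,h_3), S(f_2,h_3)) all reduce to 0 modulo the current basis, so we have a Gröbner basis.
Inter-reduce: drop elements whose leading term is divisible by another's, tail-reduce, and make monic.
Reduced Gröbner basis: {x_1 - 5, x_2 + 5}.

The lex basis is triangular: the last element involves only x_2. Solving x_2 + 5 = 0 gives x_2 ∈ {-5}; substituting each value into the earlier elements determines the remaining variables.
  x_2 = -5: the earlier basis element becomes x_1 - 5 = 0, giving x_1 = 5 — point (5, -5).

{(5, -5)}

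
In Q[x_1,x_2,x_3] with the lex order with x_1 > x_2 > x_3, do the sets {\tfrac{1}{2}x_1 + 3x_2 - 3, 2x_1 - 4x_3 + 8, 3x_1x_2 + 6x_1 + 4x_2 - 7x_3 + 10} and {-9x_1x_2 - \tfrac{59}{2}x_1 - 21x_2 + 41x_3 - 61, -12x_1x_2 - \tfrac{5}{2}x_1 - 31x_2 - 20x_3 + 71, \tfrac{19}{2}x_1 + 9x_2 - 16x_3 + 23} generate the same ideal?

Yes, the ideals are equal.

For a fixed monomial order, each ideal has a unique reduced Gröbner basis; comparing bases decides equality.
Buchberger on the first generating set:
f_1 = \tfrac{1}{2}x_1 + 3x_2 - 3, LT = x_1.
f_2 = 2x_1 - 4x_3 + 8, LT = x_1.
f_3 = 3x_1x_2 + 6x_1 + 4x_2 - 7x_3 + 10, LT = x_1x_2.

S(f_1,f_2): lcm = x_1. S = 6x_2 + 2x_3 - 10.
  reduce S modulo (f_1, f_2, f_3):
  remainder 6x_2 + 2x_3 - 10 ≠ 0; add g_4 = 6x_2 + 2x_3 - 10 to the basis.

S(f_1,f_3): lcm = x_1x_2. S = -2x_1 + 6x_2^{2} - \tfrac{22}{3}x_2 + \tfrac{7}{3}x_3 - \tfrac{10}{3}.
  reduce S modulo (f_1, f_2, f_3, g_4):
  remainder \tfrac{2}{3}x_3^{2} - \tfrac{53}{9}x_3 + \tfrac{82}{9} ≠ 0; add g_5 = \tfrac{2}{3}x_3^{2} - \tfrac{53}{9}x_3 + \tfrac{82}{9} to the basis.

The other S-polynomials (S(f_2,f_3), S(f_1,g_4), S(f_2,g_4), S(f_3,g_4), S(f_1,g_5), S(f_2,g_5), S(f_3,g_5), S(g_4,g_5)) all reduce to 0 modulo the current basis, so we have a Gröbner basis.
Inter-reduce: drop elements whose leading term is divisible by another's, tail-reduce, and make monic.
Reduced Gröbner basis: {x_1 - 2x_3 + 4, x_2 + \tfrac{1}{3}x_3 - \tfrac{5}{3}, x_3^{2} - \tfrac{53}{6}x_3 + \tfrac{41}{3}}.

Buchberger on the second generating set:
h_1 = -9x_1x_2 - \tfrac{59}{2}x_1 - 21x_2 + 41x_3 - 61, LT = x_1x_2.
h_2 = -12x_1x_2 - \tfrac{5}{2}x_1 - 31x_2 - 20x_3 + 71, LT = x_1x_2.
h_3 = \tfrac{19}{2}x_1 + 9x_2 - 16x_3 + 23, LT = x_1.

S(h_1,h_2): lcm = x_1x_2. S = \tfrac{221}{72}x_1 - \tfrac{1}{4}x_2 - \tfrac{56}{9}x_3 + \tfrac{457}{36}.
  reduce S modulo (h_1, h_2, h_3):
  remainder -\tfrac{60}{19}x_2 - \tfrac{20}{19}x_3 + \tfrac{100}{19} ≠ 0; add k_4 = -\tfrac{60}{19}x_2 - \tfrac{20}{19}x_3 + \tfrac{100}{19} to the basis.

S(h_1,h_3): lcm = x_1x_2. S = \tfrac{59}{18}x_1 - \tfrac{18}{19}x_2^{2} + \tfrac{32}{19}x_2x_3 - \tfrac{5}{57}x_2 - \tfrac{41}{9}x_3 + \tfrac{61}{9}.
  reduce S modulo (h_1, h_2, h_3, k_4):
  remainder -\tfrac{2}{3}x_3^{2} + \tfrac{53}{9}x_3 - \tfrac{82}{9} ≠ 0; add k_5 = -\tfrac{2}{3}x_3^{2} + \tfrac{53}{9}x_3 - \tfrac{82}{9} to the basis.

The other S-polynomials (S(h_2,h_3), S(h_1,k_4), S(h_2,k_4), S(h_3,k_4), S(h_1,k_5), S(h_2,k_5), S(h_3,k_5), S(k_4,k_5)) all reduce to 0 modulo the current basis, so we have a Gröbner basis.
Inter-reduce: drop elements whose leading term is divisible by another's, tail-reduce, and make monic.
Reduced Gröbner basis: {x_1 - 2x_3 + 4, x_2 + \tfrac{1}{3}x_3 - \tfrac{5}{3}, x_3^{2} - \tfrac{53}{6}x_3 + \tfrac{41}{3}}.

Same reduced basis, so the two generating sets span the same ideal.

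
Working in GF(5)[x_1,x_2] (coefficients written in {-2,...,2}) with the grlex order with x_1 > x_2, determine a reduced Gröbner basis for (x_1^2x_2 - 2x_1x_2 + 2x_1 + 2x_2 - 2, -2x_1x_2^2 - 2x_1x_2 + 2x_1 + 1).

f_1 = x_1^2x_2 - 2x_1x_2 + 2x_1 + 2x_2 - 2, LT = x_1^2x_2.
f_2 = -2x_1x_2^2 - 2x_1x_2 + 2x_1 + 1, LT = x_1x_2^2.

S(f_1,f_2): lcm = x_1^2x_2^2. S = -x_1^2x_2 - 2x_1x_2^2 + x_1^2 + 2x_1x_2 + 2x_2^2 - 2x_1 - 2x_2.
  leading term x_1^2x_2: subtract (-1)·f_1 from -x_1^2x_2 - 2x_1x_2^2 + x_1^2 + 2x_1x_2 + 2x_2^2 - 2x_1 - 2x_2 → -2x_1x_2^2 + x_1^2 + 2x_2^2 - 2
  leading term x_1x_2^2: subtract (1)·f_2 from -2x_1x_2^2 + x_1^2 + 2x_2^2 - 2 → x_1^2 + 2x_1x_2 + 2x_2^2 - 2x_1 + 2
  leading term x_1^2: no divisor's leading term divides it; move x_1^2 to the remainder.
  leading term x_1x_2: no divisor's leading term divides it; move 2x_1x_2 to the remainder.
  leading term x_2^2: no divisor's leading term divides it; move 2x_2^2 to the remainder.
  leading term x_1: no divisor's leading term divides it; move -2x_1 to the remainder.
  leading term 1: no divisor's leading term divides it; move 2 to the remainder.
  remainder x_1^2 + 2x_1x_2 + 2x_2^2 - 2x_1 + 2 ≠ 0; add g_3 = x_1^2 + 2x_1x_2 + 2x_2^2 - 2x_1 + 2 to the basis.

S(f_1,g_3): lcm = x_1^2x_2. S = -2x_1x_2^2 - 2x_2^3 + 2x_1 - 2.
  leading term x_1x_2^2: subtract (1)·f_2 from -2x_1x_2^2 - 2x_2^3 + 2x_1 - 2 → -2x_2^3 + 2x_1x_2 + 2
  leading term x_2^3: no divisor's leading term divides it; move -2x_2^3 to the remainder.
  leading term x_1x_2: no divisor's leading term divides it; move 2x_1x_2 to the remainder.
  leading term 1: no divisor's leading term divides it; move 2 to the remainder.
  remainder -2x_2^3 + 2x_1x_2 + 2 ≠ 0; add g_4 = -2x_2^3 + 2x_1x_2 + 2 to the basis.

S(f_2,g_3): lcm = x_1^2x_2^2. S = -2x_1x_2^3 - 2x_2^4 + x_1^2x_2 + 2x_1x_2^2 - x_1^2 - 2x_2^2 + 2x_1.
  leading term x_1x_2^3: subtract (x_2)·f_2 from -2x_1x_2^3 - 2x_2^4 + x_1^2x_2 + 2x_1x_2^2 - x_1^2 - 2x_2^2 + 2x_1 → -2x_2^4 + x_1^2x_2 - x_1x_2^2 - x_1^2 - 2x_1x_2 - 2x_2^2 + 2x_1 - x_2
  leading term x_2^4: subtract (x_2)·g_4 from -2x_2^4 + x_1^2x_2 - x_1x_2^2 - x_1^2 - 2x_1x_2 - 2x_2^2 + 2x_1 - x_2 → x_1^2x_2 + 2x_1x_2^2 - x_1^2 - 2x_1x_2 - 2x_2^2 + 2x_1 + 2x_2
  leading term x_1^2x_2: subtract (1)·f_1 from x_1^2x_2 + 2x_1x_2^2 - x_1^2 - 2x_1x_2 - 2x_2^2 + 2x_1 + 2x_2 → 2x_1x_2^2 - x_1^2 - 2x_2^2 + 2
  leading term x_1x_2^2: subtract (-1)·f_2 from 2x_1x_2^2 - x_1^2 - 2x_2^2 + 2 → -x_1^2 - 2x_1x_2 - 2x_2^2 + 2x_1 - 2
  leading term x_1^2: subtract (-1)·g_3 from -x_1^2 - 2x_1x_2 - 2x_2^2 + 2x_1 - 2 → 0
  remainder 0.

S(f_1,g_4): lcm = x_1^2x_2^3. S = x_1^3x_2 - 2x_1x_2^3 + 2x_1x_2^2 + 2x_2^3 + x_1^2 - 2x_2^2.
  leading term x_1^3x_2: subtract (x_1)·f_1 from x_1^3x_2 - 2x_1x_2^3 + 2x_1x_2^2 + 2x_2^3 + x_1^2 - 2x_2^2 → -2x_1x_2^3 + 2x_1^2x_2 + 2x_1x_2^2 + 2x_2^3 - x_1^2 - 2x_1x_2 - 2x_2^2 + 2x_1
  leading term x_1x_2^3: subtract (x_2)·f_2 from -2x_1x_2^3 + 2x_1^2x_2 + 2x_1x_2^2 + 2x_2^3 - x_1^2 - 2x_1x_2 - 2x_2^2 + 2x_1 → 2x_1^2x_2 - x_1x_2^2 + 2x_2^3 - x_1^2 + x_1x_2 - 2x_2^2 + 2x_1 - x_2
  leading term x_1^2x_2: subtract (2)·f_1 from 2x_1^2x_2 - x_1x_2^2 + 2x_2^3 - x_1^2 + x_1x_2 - 2x_2^2 + 2x_1 - x_2 → -x_1x_2^2 + 2x_2^3 - x_1^2 - 2x_2^2 - 2x_1 - 1
  leading term x_1x_2^2: subtract (-2)·f_2 from -x_1x_2^2 + 2x_2^3 - x_1^2 - 2x_2^2 - 2x_1 - 1 → 2x_2^3 - x_1^2 + x_1x_2 - 2x_2^2 + 2x_1 + 1
  leading term x_2^3: subtract (-1)·g_4 from 2x_2^3 - x_1^2 + x_1x_2 - 2x_2^2 + 2x_1 + 1 → -x_1^2 - 2x_1x_2 - 2x_2^2 + 2x_1 - 2
  leading term x_1^2: subtract (-1)·g_3 from -x_1^2 - 2x_1x_2 - 2x_2^2 + 2x_1 - 2 → 0
  remainder 0.

S(f_2,g_4): lcm = x_1x_2^3. S = x_1^2x_2 + x_1x_2^2 - x_1x_2 + x_1 + 2x_2.
  leading term x_1^2x_2: subtract (1)·f_1 from x_1^2x_2 + x_1x_2^2 - x_1x_2 + x_1 + 2x_2 → x_1x_2^2 + x_1x_2 - x_1 + 2
  leading term x_1x_2^2: subtract (2)·f_2 from x_1x_2^2 + x_1x_2 - x_1 + 2 → 0
  remainder 0.

S(g_3,g_4): leading monomials are coprime, so the S-polynomial reduces to 0 (Buchberger's first criterion).
Every S-polynomial of the final basis reduces to 0, so we have a Gröbner basis.
Inter-reduce: drop elements whose leading term is divisible by another's, tail-reduce, and make monic.

G = {x_1x_2^2 + x_1x_2 - x_1 + 2, x_2^3 - x_1x_2 - 1, x_1^2 + 2x_1x_2 + 2x_2^2 - 2x_1 + 2}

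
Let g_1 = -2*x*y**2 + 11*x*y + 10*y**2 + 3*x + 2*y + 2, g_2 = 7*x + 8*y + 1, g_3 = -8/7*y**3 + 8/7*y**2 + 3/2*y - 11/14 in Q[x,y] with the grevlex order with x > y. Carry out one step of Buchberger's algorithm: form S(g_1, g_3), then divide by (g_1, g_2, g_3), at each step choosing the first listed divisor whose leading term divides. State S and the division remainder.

S(g_1, g_3) = -9/2*x*y**2 - 5*y**3 - 3/16*x*y - y**2 - 11/16*x - y; remainder on division = 0.

lcm(LM(g_1), LM(g_3)) = x*y**3.
S = (lcm/LT(g_1))·g_1 − (lcm/LT(g_3))·g_3 = -9/2*x*y**2 - 5*y**3 - 3/16*x*y - y**2 - 11/16*x - y.
Reduce S modulo (g_1, g_2, g_3) in that order:
  leading term x*y**2: subtract (9/4)·g_1 from -9/2*x*y**2 - 5*y**3 - 3/16*x*y - y**2 - 11/16*x - y → -5*y**3 - 399/16*x*y - 47/2*y**2 - 119/16*x - 11/2*y - 9/2
  leading term y**3: subtract (35/8)·g_3 from -5*y**3 - 399/16*x*y - 47/2*y**2 - 119/16*x - 11/2*y - 9/2 → -399/16*x*y - 57/2*y**2 - 119/16*x - 193/16*y - 17/16
  leading term x*y: subtract (-57/16*y)·g_2 from -399/16*x*y - 57/2*y**2 - 119/16*x - 193/16*y - 17/16 → -119/16*x - 17/2*y - 17/16
  leading term x: subtract (-17/16)·g_2 from -119/16*x - 17/2*y - 17/16 → 0
The remainder is 0, so this S-polynomial contributes no new basis element.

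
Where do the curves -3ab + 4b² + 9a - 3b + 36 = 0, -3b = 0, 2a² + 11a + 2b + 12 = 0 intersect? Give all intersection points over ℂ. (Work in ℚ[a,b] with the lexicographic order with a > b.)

{(-4, 0)}

Compute a lex Gröbner basis by Buchberger's algorithm.
f_1 = -3ab + 9a + 4b² - 3b + 36, LT = ab.
f_2 = -3b, LT = b.
f_3 = 2a² + 11a + 2b + 12, LT = a².

S(f_1,f_2): lcm = ab. S = -3a - 4/3b² + b - 12.
  leading term a: no divisor's leading term divides it; move -3a to the remainder.
  leading term b²: subtract (4/9b)·f_2 from -4/3b² + b - 12 → b - 12
  leading term b: subtract (-⅓)·f_2 from b - 12 → -12
  leading term 1: no divisor's leading term divides it; move -12 to the remainder.
  remainder -3a - 12 ≠ 0; add h_4 = -3a - 12 to the basis.

The other S-polynomials (S(f_1,f_3), S(f_2,f_3), S(f_1,h_4), S(f_2,h_4), S(f_3,h_4)) all reduce to 0 modulo the current basis, so we have a Gröbner basis.
Inter-reduce: drop elements whose leading term is divisible by another's, tail-reduce, and make monic.
Reduced Gröbner basis: {a + 4, b}.

A lex Gröbner basis eliminates variables successively. Here b depends only on b, with roots {0}; lifting each root through the earlier basis elements recovers the full solutions.
  b = 0: the earlier basis element becomes a + 4 = 0, giving a = -4 — point (-4, 0).
Zero-dimensionality of the ideal guarantees finitely many solutions over ℂ.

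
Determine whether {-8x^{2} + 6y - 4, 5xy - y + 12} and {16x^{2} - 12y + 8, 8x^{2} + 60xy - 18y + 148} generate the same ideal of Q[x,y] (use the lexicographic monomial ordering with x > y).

For a fixed monomial order, each ideal has a unique reduced Gröbner basis; comparing bases decides equality.
Buchberger on the first generating set:
f_1 = -8x^{2} + 6y - 4, LT = x^{2}.
f_2 = 5xy - y + 12, LT = xy.

S(f_1,f_2): lcm = x^{2}y. S = \tfrac{1}{5}xy - \tfrac{12}{5}x - \tfrac{3}{4}y^{2} + \tfrac{1}{2}y.
  leading term xy: subtract (\tfrac{1}{25})·f_2 from \tfrac{1}{5}xy - \tfrac{12}{5}x - \tfrac{3}{4}y^{2} + \tfrac{1}{2}y → -\tfrac{12}{5}x - \tfrac{3}{4}y^{2} + \tfrac{27}{50}y - \tfrac{12}{25}
  leading term x: no divisor's leading term divides it; move -\tfrac{12}{5}x to the remainder.
  leading term y^{2}: no divisor's leading term divides it; move -\tfrac{3}{4}y^{2} to the remainder.
  leading term y: no divisor's leading term divides it; move \tfrac{27}{50}y to the remainder.
  leading term 1: no divisor's leading term divides it; move -\tfrac{12}{25} to the remainder.
  remainder -\tfrac{12}{5}x - \tfrac{3}{4}y^{2} + \tfrac{27}{50}y - \tfrac{12}{25} ≠ 0; add g_3 = -\tfrac{12}{5}x - \tfrac{3}{4}y^{2} + \tfrac{27}{50}y - \tfrac{12}{25} to the basis.

S(f_2,g_3): lcm = xy. S = -\tfrac{5}{16}y^{3} + \tfrac{9}{40}y^{2} - \tfrac{2}{5}y + \tfrac{12}{5}.
  leading term y^{3}: no divisor's leading term divides it; move -\tfrac{5}{16}y^{3} to the remainder.
  leading term y^{2}: no divisor's leading term divides it; move \tfrac{9}{40}y^{2} to the remainder.
  leading term y: no divisor's leading term divides it; move -\tfrac{2}{5}y to the remainder.
  leading term 1: no divisor's leading term divides it; move \tfrac{12}{5} to the remainder.
  remainder -\tfrac{5}{16}y^{3} + \tfrac{9}{40}y^{2} - \tfrac{2}{5}y + \tfrac{12}{5} ≠ 0; add g_4 = -\tfrac{5}{16}y^{3} + \tfrac{9}{40}y^{2} - \tfrac{2}{5}y + \tfrac{12}{5} to the basis.

The other S-polynomials (S(f_1,g_3), S(f_1,g_4), S(f_2,g_4), S(g_3,g_4)) all reduce to 0 modulo the current basis, so we have a Gröbner basis.
Inter-reduce: drop elements whose leading term is divisible by another's, tail-reduce, and make monic.
Reduced Gröbner basis: {x + \tfrac{5}{16}y^{2} - \tfrac{9}{40}y + \tfrac{1}{5}, y^{3} - \tfrac{18}{25}y^{2} + \tfrac{32}{25}y - \tfrac{192}{25}}.

Buchberger on the second generating set:
h_1 = 16x^{2} - 12y + 8, LT = x^{2}.
h_2 = 8x^{2} + 60xy - 18y + 148, LT = x^{2}.

S(h_1,h_2): lcm = x^{2}. S = -\tfrac{15}{2}xy + \tfrac{3}{2}y - 18.
  leading term xy: no divisor's leading term divides it; move -\tfrac{15}{2}xy to the remainder.
  leading term y: no divisor's leading term divides it; move \tfrac{3}{2}y to the remainder.
  leading term 1: no divisor's leading term divides it; move -18 to the remainder.
  remainder -\tfrac{15}{2}xy + \tfrac{3}{2}y - 18 ≠ 0; add k_3 = -\tfrac{15}{2}xy + \tfrac{3}{2}y - 18 to the basis.

S(h_1,k_3): lcm = x^{2}y. S = \tfrac{1}{5}xy - \tfrac{12}{5}x - \tfrac{3}{4}y^{2} + \tfrac{1}{2}y.
  leading term xy: subtract (-\tfrac{2}{75})·k_3 from \tfrac{1}{5}xy - \tfrac{12}{5}x - \tfrac{3}{4}y^{2} + \tfrac{1}{2}y → -\tfrac{12}{5}x - \tfrac{3}{4}y^{2} + \tfrac{27}{50}y - \tfrac{12}{25}
  leading term x: no divisor's leading term divides it; move -\tfrac{12}{5}x to the remainder.
  leading term y^{2}: no divisor's leading term divides it; move -\tfrac{3}{4}y^{2} to the remainder.
  leading term y: no divisor's leading term divides it; move \tfrac{27}{50}y to the remainder.
  leading term 1: no divisor's leading term divides it; move -\tfrac{12}{25} to the remainder.
  remainder -\tfrac{12}{5}x - \tfrac{3}{4}y^{2} + \tfrac{27}{50}y - \tfrac{12}{25} ≠ 0; add k_4 = -\tfrac{12}{5}x - \tfrac{3}{4}y^{2} + \tfrac{27}{50}y - \tfrac{12}{25} to the basis.

S(k_3,k_4): lcm = xy. S = -\tfrac{5}{16}y^{3} + \tfrac{9}{40}y^{2} - \tfrac{2}{5}y + \tfrac{12}{5}.
  leading term y^{3}: no divisor's leading term divides it; move -\tfrac{5}{16}y^{3} to the remainder.
  leading term y^{2}: no divisor's leading term divides it; move \tfrac{9}{40}y^{2} to the remainder.
  leading term y: no divisor's leading term divides it; move -\tfrac{2}{5}y to the remainder.
  leading term 1: no divisor's leading term divides it; move \tfrac{12}{5} to the remainder.
  remainder -\tfrac{5}{16}y^{3} + \tfrac{9}{40}y^{2} - \tfrac{2}{5}y + \tfrac{12}{5} ≠ 0; add k_5 = -\tfrac{5}{16}y^{3} + \tfrac{9}{40}y^{2} - \tfrac{2}{5}y + \tfrac{12}{5} to the basis.

The other S-polynomials (S(h_2,k_3), S(h_1,k_4), S(h_2,k_4), S(h_1,k_5), S(h_2,k_5), S(k_3,k_5), S(k_4,k_5)) all reduce to 0 modulo the current basis, so we have a Gröbner basis.
Inter-reduce: drop elements whose leading term is divisible by another's, tail-reduce, and make monic.
Reduced Gröbner basis: {x + \tfrac{5}{16}y^{2} - \tfrac{9}{40}y + \tfrac{1}{5}, y^{3} - \tfrac{18}{25}y^{2} + \tfrac{32}{25}y - \tfrac{192}{25}}.

Same reduced basis, so the two generating sets span the same ideal.

Yes, the ideals are equal.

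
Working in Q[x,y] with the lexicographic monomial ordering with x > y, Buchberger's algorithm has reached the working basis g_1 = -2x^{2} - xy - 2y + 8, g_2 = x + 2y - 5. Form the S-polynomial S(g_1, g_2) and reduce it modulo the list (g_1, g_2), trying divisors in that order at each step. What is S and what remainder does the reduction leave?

lcm(LM(g_1), LM(g_2)) = x^{2}.
S = (lcm/LT(g_1))·g_1 − (lcm/LT(g_2))·g_2 = -\tfrac{3}{2}xy + 5x + y - 4.
Reduce S modulo (g_1, g_2) in that order:
  leading term xy: subtract (-\tfrac{3}{2}y)·g_2 from -\tfrac{3}{2}xy + 5x + y - 4 → 5x + 3y^{2} - \tfrac{13}{2}y - 4
  leading term x: subtract (5)·g_2 from 5x + 3y^{2} - \tfrac{13}{2}y - 4 → 3y^{2} - \tfrac{33}{2}y + 21
  leading term y^{2}: no divisor's leading term divides it; move 3y^{2} to the remainder.
  leading term y: no divisor's leading term divides it; move -\tfrac{33}{2}y to the remainder.
  leading term 1: no divisor's leading term divides it; move 21 to the remainder.
The remainder 3y^{2} - \tfrac{33}{2}y + 21 is nonzero, so it would be added as the next basis element.

S(g_1, g_2) = -\tfrac{3}{2}xy + 5x + y - 4; remainder on division = 3y^{2} - \tfrac{33}{2}y + 21.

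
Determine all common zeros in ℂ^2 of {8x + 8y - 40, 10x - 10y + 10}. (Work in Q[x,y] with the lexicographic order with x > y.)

Compute a lex Gröbner basis by Buchberger's algorithm.
f_1 = 8x + 8y - 40, LT = x.
f_2 = 10x - 10y + 10, LT = x.

S(f_1,f_2): lcm = x. S = 2y - 6.
  reduce S modulo (f_1, f_2):
  remainder 2y - 6 ≠ 0; add h_3 = 2y - 6 to the basis.

The other S-polynomials (S(f_1,h_3), S(f_2,h_3)) all reduce to 0 modulo the current basis, so we have a Gröbner basis.
Inter-reduce: drop elements whose leading term is divisible by another's, tail-reduce, and make monic.
Reduced Gröbner basis: {x - 2, y - 3}.

From the last basis element, y - 3 = 0, so y takes values in {3}. Each choice, substituted upward through the basis, yields the corresponding point(s) of the solution set.
  y = 3: the earlier basis element becomes x - 2 = 0, giving x = 2 — point (2, 3).

{(2, 3)}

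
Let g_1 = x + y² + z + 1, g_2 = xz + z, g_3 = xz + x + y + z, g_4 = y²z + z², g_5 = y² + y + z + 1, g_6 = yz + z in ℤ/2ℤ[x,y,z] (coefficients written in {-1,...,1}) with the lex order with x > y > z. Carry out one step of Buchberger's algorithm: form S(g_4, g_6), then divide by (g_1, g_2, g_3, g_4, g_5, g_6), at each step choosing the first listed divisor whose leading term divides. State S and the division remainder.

lcm(LM(g_4), LM(g_6)) = y²z.
S = (lcm/LT(g_4))·g_4 − (lcm/LT(g_6))·g_6 = yz + z².
Reduce S modulo (g_1, g_2, g_3, g_4, g_5, g_6) in that order:
  leading term yz: subtract (1)·g_6 from yz + z² → z² + z
  leading term z²: no divisor's leading term divides it; move z² to the remainder.
  leading term z: no divisor's leading term divides it; move z to the remainder.
The remainder z² + z is nonzero, so it would be added as the next basis element.

S(g_4, g_6) = yz + z²; remainder on division = z² + z.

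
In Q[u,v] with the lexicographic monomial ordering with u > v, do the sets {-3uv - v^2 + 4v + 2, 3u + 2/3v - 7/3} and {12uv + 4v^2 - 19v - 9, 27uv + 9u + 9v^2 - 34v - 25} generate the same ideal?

Two ideals are equal iff their reduced Gröbner bases coincide (the reduced basis is unique for a fixed ordering).
Buchberger on the first generating set:
f_1 = -3uv - v^2 + 4v + 2, LT = uv.
f_2 = 3u + 2/3v - 7/3, LT = u.

S(f_1,f_2): lcm = uv. S = 1/9v^2 - 5/9v - 2/3.
  leading term v^2: no divisor's leading term divides it; move 1/9v^2 to the remainder.
  leading term v: no divisor's leading term divides it; move -5/9v to the remainder.
  leading term 1: no divisor's leading term divides it; move -2/3 to the remainder.
  remainder 1/9v^2 - 5/9v - 2/3 ≠ 0; add g_3 = 1/9v^2 - 5/9v - 2/3 to the basis.

The other S-polynomials (S(f_1,g_3), S(f_2,g_3)) all reduce to 0 modulo the current basis, so we have a Gröbner basis.
Inter-reduce: drop elements whose leading term is divisible by another's, tail-reduce, and make monic.
Reduced Gröbner basis: {u + 2/9v - 7/9, v^2 - 5v - 6}.

Buchberger on the second generating set:
h_1 = 12uv + 4v^2 - 19v - 9, LT = uv.
h_2 = 27uv + 9u + 9v^2 - 34v - 25, LT = uv.

S(h_1,h_2): lcm = uv. S = -1/3u - 35/108v + 19/108.
  leading term u: no divisor's leading term divides it; move -1/3u to the remainder.
  leading term v: no divisor's leading term divides it; move -35/108v to the remainder.
  leading term 1: no divisor's leading term divides it; move 19/108 to the remainder.
  remainder -1/3u - 35/108v + 19/108 ≠ 0; add k_3 = -1/3u - 35/108v + 19/108 to the basis.

S(h_1,k_3): lcm = uv. S = -23/36v^2 - 19/18v - 3/4.
  leading term v^2: no divisor's leading term divides it; move -23/36v^2 to the remainder.
  leading term v: no divisor's leading term divides it; move -19/18v to the remainder.
  leading term 1: no divisor's leading term divides it; move -3/4 to the remainder.
  remainder -23/36v^2 - 19/18v - 3/4 ≠ 0; add k_4 = -23/36v^2 - 19/18v - 3/4 to the basis.

The other S-polynomials (S(h_2,k_3), S(h_1,k_4), S(h_2,k_4), S(k_3,k_4)) all reduce to 0 modulo the current basis, so we have a Gröbner basis.
Inter-reduce: drop elements whose leading term is divisible by another's, tail-reduce, and make monic.
Reduced Gröbner basis: {u + 35/36v - 19/36, v^2 + 38/23v + 27/23}.

Since the reduced bases disagree, the two ideals are not the same.

No, the ideals differ.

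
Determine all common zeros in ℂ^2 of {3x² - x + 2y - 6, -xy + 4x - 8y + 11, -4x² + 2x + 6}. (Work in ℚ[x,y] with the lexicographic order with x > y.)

{(-1, 1)}

Compute a lex Gröbner basis by Buchberger's algorithm.
f_1 = 3x² - x + 2y - 6, LT = x².
f_2 = -xy + 4x - 8y + 11, LT = xy.
f_3 = -4x² + 2x + 6, LT = x².

S(f_1,f_2): lcm = x²y. S = 4x² - 25/3xy + 11x + ⅔y² - 2y.
  reduce S modulo (f_1, f_2, f_3):
  remainder -21x + ⅔y² + 62y - 251/3 ≠ 0; add h_4 = -21x + ⅔y² + 62y - 251/3 to the basis.

S(f_1,f_3): lcm = x². S = ⅙x + ⅔y - ½.
  reduce S modulo (f_1, f_2, f_3, h_4):
  remainder 1/189y² + 73/63y - 220/189 ≠ 0; add h_5 = 1/189y² + 73/63y - 220/189 to the basis.

S(f_2,f_3): lcm = x²y. S = -4x² + 17/2xy - 11x + 3/2y.
  reduce S modulo (f_1, f_2, f_3, h_4, h_5):
  remainder -301/2y + 301/2 ≠ 0; add h_6 = -301/2y + 301/2 to the basis.

The other S-polynomials (S(f_1,h_4), S(f_2,h_4), S(f_3,h_4), S(f_1,h_5), S(f_2,h_5), S(f_3,h_5), S(h_4,h_5), S(f_1,h_6), S(f_2,h_6), S(f_3,h_6), S(h_4,h_6), S(h_5,h_6)) all reduce to 0 modulo the current basis, so we have a Gröbner basis.
Inter-reduce: drop elements whose leading term is divisible by another's, tail-reduce, and make monic.
Reduced Gröbner basis: {x + 1, y - 1}.

From the last basis element, y - 1 = 0, so y takes values in {1}. Each choice, substituted upward through the basis, yields the corresponding point(s) of the solution set.
  y = 1: the earlier basis element becomes x + 1 = 0, giving x = -1 — point (-1, 1).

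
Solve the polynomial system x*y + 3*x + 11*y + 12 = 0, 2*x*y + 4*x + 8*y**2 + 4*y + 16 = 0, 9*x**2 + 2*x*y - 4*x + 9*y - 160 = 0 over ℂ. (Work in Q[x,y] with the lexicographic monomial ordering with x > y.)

Compute a lex Gröbner basis by Buchberger's algorithm.
f_1 = x*y + 3*x + 11*y + 12, LT = x*y.
f_2 = 2*x*y + 4*x + 8*y**2 + 4*y + 16, LT = x*y.
f_3 = 9*x**2 + 2*x*y - 4*x + 9*y - 160, LT = x**2.

S(f_1,f_2): lcm = x*y. S = x - 4*y**2 + 9*y + 4.
  leading term x: no divisor's leading term divides it; move x to the remainder.
  leading term y**2: no divisor's leading term divides it; move -4*y**2 to the remainder.
  leading term y: no divisor's leading term divides it; move 9*y to the remainder.
  leading term 1: no divisor's leading term divides it; move 4 to the remainder.
  remainder x - 4*y**2 + 9*y + 4 ≠ 0; add h_4 = x - 4*y**2 + 9*y + 4 to the basis.

S(f_1,f_3): lcm = x**2*y. S = 3*x**2 - 2/9*x*y**2 + 103/9*x*y + 12*x - y**2 + 160/9*y.
  leading term x**2: subtract (1/3)·f_3 from 3*x**2 - 2/9*x*y**2 + 103/9*x*y + 12*x - y**2 + 160/9*y → -2/9*x*y**2 + 97/9*x*y + 40/3*x - y**2 + 133/9*y + 160/3
  leading term x*y**2: subtract (-2/9*y)·f_1 from -2/9*x*y**2 + 97/9*x*y + 40/3*x - y**2 + 133/9*y + 160/3 → 103/9*x*y + 40/3*x + 13/9*y**2 + 157/9*y + 160/3
  leading term x*y: subtract (103/9)·f_1 from 103/9*x*y + 40/3*x + 13/9*y**2 + 157/9*y + 160/3 → -21*x + 13/9*y**2 - 976/9*y - 84
  leading term x: subtract (-21)·h_4 from -21*x + 13/9*y**2 - 976/9*y - 84 → -743/9*y**2 + 725/9*y
  leading term y**2: no divisor's leading term divides it; move -743/9*y**2 to the remainder.
  leading term y: no divisor's leading term divides it; move 725/9*y to the remainder.
  remainder -743/9*y**2 + 725/9*y ≠ 0; add h_5 = -743/9*y**2 + 725/9*y to the basis.

S(f_2,f_3): lcm = x**2*y. S = 2*x**2 + 34/9*x*y**2 + 22/9*x*y + 8*x - y**2 + 160/9*y.
  leading term x**2: subtract (2/9)·f_3 from 2*x**2 + 34/9*x*y**2 + 22/9*x*y + 8*x - y**2 + 160/9*y → 34/9*x*y**2 + 2*x*y + 80/9*x - y**2 + 142/9*y + 320/9
  leading term x*y**2: subtract (34/9*y)·f_1 from 34/9*x*y**2 + 2*x*y + 80/9*x - y**2 + 142/9*y + 320/9 → -28/3*x*y + 80/9*x - 383/9*y**2 - 266/9*y + 320/9
  leading term x*y: subtract (-28/3)·f_1 from -28/3*x*y + 80/9*x - 383/9*y**2 - 266/9*y + 320/9 → 332/9*x - 383/9*y**2 + 658/9*y + 1328/9
  leading term x: subtract (332/9)·h_4 from 332/9*x - 383/9*y**2 + 658/9*y + 1328/9 → 105*y**2 - 2330/9*y
  leading term y**2: subtract (-945/743)·h_5 from 105*y**2 - 2330/9*y → -1046065/6687*y
  leading term y: no divisor's leading term divides it; move -1046065/6687*y to the remainder.
  remainder -1046065/6687*y ≠ 0; add h_6 = -1046065/6687*y to the basis.

S(f_1,h_4): lcm = x*y. S = 3*x + 4*y**3 - 9*y**2 + 7*y + 12.
  leading term x: subtract (3)·h_4 from 3*x + 4*y**3 - 9*y**2 + 7*y + 12 → 4*y**3 + 3*y**2 - 20*y
  leading term y**3: subtract (-36/743*y)·h_5 from 4*y**3 + 3*y**2 - 20*y → 5129/743*y**2 - 20*y
  leading term y**2: subtract (-46161/552049)·h_5 from 5129/743*y**2 - 20*y → -7322455/552049*y
  leading term y: subtract (63/743)·h_6 from -7322455/552049*y → 0
  remainder 0.

S(f_2,h_4): lcm = x*y. S = 2*x + 4*y**3 - 5*y**2 - 2*y + 8.
  leading term x: subtract (2)·h_4 from 2*x + 4*y**3 - 5*y**2 - 2*y + 8 → 4*y**3 + 3*y**2 - 20*y
  leading term y**3: subtract (-36/743*y)·h_5 from 4*y**3 + 3*y**2 - 20*y → 5129/743*y**2 - 20*y
  leading term y**2: subtract (-46161/552049)·h_5 from 5129/743*y**2 - 20*y → -7322455/552049*y
  leading term y: subtract (63/743)·h_6 from -7322455/552049*y → 0
  remainder 0.

S(f_3,h_4): lcm = x**2. S = 4*x*y**2 - 79/9*x*y - 40/9*x + y - 160/9.
  leading term x*y**2: subtract (4*y)·f_1 from 4*x*y**2 - 79/9*x*y - 40/9*x + y - 160/9 → -187/9*x*y - 40/9*x - 44*y**2 - 47*y - 160/9
  leading term x*y: subtract (-187/9)·f_1 from -187/9*x*y - 40/9*x - 44*y**2 - 47*y - 160/9 → 521/9*x - 44*y**2 + 1634/9*y + 2084/9
  leading term x: subtract (521/9)·h_4 from 521/9*x - 44*y**2 + 1634/9*y + 2084/9 → 1688/9*y**2 - 3055/9*y
  leading term y**2: subtract (-1688/743)·h_5 from 1688/9*y**2 - 3055/9*y → -1046065/6687*y
  leading term y: subtract (1)·h_6 from -1046065/6687*y → 0
  remainder 0.

S(f_1,h_5): lcm = x*y**2. S = 2954/743*x*y + 11*y**2 + 12*y.
  leading term x*y: subtract (2954/743)·f_1 from 2954/743*x*y + 11*y**2 + 12*y → -8862/743*x + 11*y**2 - 23578/743*y - 35448/743
  leading term x: subtract (-8862/743)·h_4 from -8862/743*x + 11*y**2 - 23578/743*y - 35448/743 → -27275/743*y**2 + 56180/743*y
  leading term y**2: subtract (245475/552049)·h_5 from -27275/743*y**2 + 56180/743*y → 21967365/552049*y
  leading term y: subtract (-189/743)·h_6 from 21967365/552049*y → 0
  remainder 0.

S(f_2,h_5): lcm = x*y**2. S = 2211/743*x*y + 4*y**3 + 2*y**2 + 8*y.
  leading term x*y: subtract (2211/743)·f_1 from 2211/743*x*y + 4*y**3 + 2*y**2 + 8*y → -6633/743*x + 4*y**3 + 2*y**2 - 18377/743*y - 26532/743
  leading term x: subtract (-6633/743)·h_4 from -6633/743*x + 4*y**3 + 2*y**2 - 18377/743*y - 26532/743 → 4*y**3 - 25046/743*y**2 + 41320/743*y
  leading term y**3: subtract (-36/743*y)·h_5 from 4*y**3 - 25046/743*y**2 + 41320/743*y → -22146/743*y**2 + 41320/743*y
  leading term y**2: subtract (199314/552049)·h_5 from -22146/743*y**2 + 41320/743*y → 14644910/552049*y
  leading term y: subtract (-126/743)·h_6 from 14644910/552049*y → 0
  remainder 0.

S(f_3,h_5): leading monomials are coprime, so the S-polynomial reduces to 0 (Buchberger's first criterion).
S(h_4,h_5): leading monomials are coprime, so the S-polynomial reduces to 0 (Buchberger's first criterion).
S(f_1,h_6): lcm = x*y. S = 3*x + 11*y + 12.
  leading term x: subtract (3)·h_4 from 3*x + 11*y + 12 → 12*y**2 - 16*y
  leading term y**2: subtract (-108/743)·h_5 from 12*y**2 - 16*y → -3188/743*y
  leading term y: subtract (28692/1046065)·h_6 from -3188/743*y → 0
  remainder 0.

S(f_2,h_6): lcm = x*y. S = 2*x + 4*y**2 + 2*y + 8.
  leading term x: subtract (2)·h_4 from 2*x + 4*y**2 + 2*y + 8 → 12*y**2 - 16*y
  leading term y**2: subtract (-108/743)·h_5 from 12*y**2 - 16*y → -3188/743*y
  leading term y: subtract (28692/1046065)·h_6 from -3188/743*y → 0
  remainder 0.

S(f_3,h_6): leading monomials are coprime, so the S-polynomial reduces to 0 (Buchberger's first criterion).
S(h_4,h_6): leading monomials are coprime, so the S-polynomial reduces to 0 (Buchberger's first criterion).
S(h_5,h_6): lcm = y**2. S = -725/743*y.
  leading term y: subtract (1305/209213)·h_6 from -725/743*y → 0
  remainder 0.

Every S-polynomial of the final basis reduces to 0, so we have a Gröbner basis.
Inter-reduce: drop elements whose leading term is divisible by another's, tail-reduce, and make monic.
Reduced Gröbner basis: {x + 4, y}.

The lex basis is triangular: the last element involves only y. Solving y = 0 gives y ∈ {0}; substituting each value into the earlier elements determines the remaining variables.
  y = 0: the earlier basis element becomes x + 4 = 0, giving x = -4 — point (-4, 0).
Substituting each solution back into the original system confirms all equations vanish.

{(-4, 0)}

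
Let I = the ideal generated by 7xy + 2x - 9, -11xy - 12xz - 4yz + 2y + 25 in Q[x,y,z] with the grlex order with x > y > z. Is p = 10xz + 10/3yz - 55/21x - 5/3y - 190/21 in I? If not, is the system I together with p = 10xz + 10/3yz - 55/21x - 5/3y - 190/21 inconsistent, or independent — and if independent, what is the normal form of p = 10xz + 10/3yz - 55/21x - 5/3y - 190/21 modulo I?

10xz + 10/3yz - 55/21x - 5/3y - 190/21 lies in I (it reduces to 0).

First compute the reduced Gröbner basis of I by Buchberger's algorithm.
f_1 = 7xy + 2x - 9, LT = xy.
f_2 = -11xy - 12xz - 4yz + 2y + 25, LT = xy.

S(f_1,f_2): lcm = xy. S = -12/11xz - 4/11yz + 2/7x + 2/11y + 76/77.
  leading term xz: no divisor's leading term divides it; move -12/11xz to the remainder.
  leading term yz: no divisor's leading term divides it; move -4/11yz to the remainder.
  leading term x: no divisor's leading term divides it; move 2/7x to the remainder.
  leading term y: no divisor's leading term divides it; move 2/11y to the remainder.
  leading term 1: no divisor's leading term divides it; move 76/77 to the remainder.
  remainder -12/11xz - 4/11yz + 2/7x + 2/11y + 76/77 ≠ 0; add h_3 = -12/11xz - 4/11yz + 2/7x + 2/11y + 76/77 to the basis.

S(f_1,h_3): lcm = xyz. S = -1/3y^2z + 11/42xy + 2/7xz + 1/6y^2 + 19/21y - 9/7z.
  leading term y^2z: no divisor's leading term divides it; move -1/3y^2z to the remainder.
  leading term xy: subtract (11/294)·f_1 from 11/42xy + 2/7xz + 1/6y^2 + 19/21y - 9/7z → 2/7xz + 1/6y^2 - 11/147x + 19/21y - 9/7z + 33/98
  leading term xz: subtract (-11/42)·h_3 from 2/7xz + 1/6y^2 - 11/147x + 19/21y - 9/7z + 33/98 → 1/6y^2 - 2/21yz + 20/21y - 9/7z + 25/42
  leading term y^2: no divisor's leading term divides it; move 1/6y^2 to the remainder.
  leading term yz: no divisor's leading term divides it; move -2/21yz to the remainder.
  leading term y: no divisor's leading term divides it; move 20/21y to the remainder.
  leading term z: no divisor's leading term divides it; move -9/7z to the remainder.
  leading term 1: no divisor's leading term divides it; move 25/42 to the remainder.
  remainder -1/3y^2z + 1/6y^2 - 2/21yz + 20/21y - 9/7z + 25/42 ≠ 0; add h_4 = -1/3y^2z + 1/6y^2 - 2/21yz + 20/21y - 9/7z + 25/42 to the basis.

The other S-polynomials (S(f_2,h_3), S(f_1,h_4), S(f_2,h_4), S(h_3,h_4)) all reduce to 0 modulo the current basis, so we have a Gröbner basis.
Inter-reduce: drop elements whose leading term is divisible by another's, tail-reduce, and make monic.
Reduced Gröbner basis: {y^2z - 1/2y^2 + 2/7yz - 20/7y + 27/7z - 25/14, xy + 2/7x - 9/7, xz + 1/3yz - 11/42x - 1/6y - 19/21}.
Label its elements g_1 = y^2z - 1/2y^2 + 2/7yz - 20/7y + 27/7z - 25/14, g_2 = xy + 2/7x - 9/7, g_3 = xz + 1/3yz - 11/42x - 1/6y - 19/21.

Reduce p = 10xz + 10/3yz - 55/21x - 5/3y - 190/21 modulo G:
  leading term xz: subtract (10)·g_3 from 10xz + 10/3yz - 55/21x - 5/3y - 190/21 → 0
  normal form = 0.
Since the normal form is 0, p ∈ I.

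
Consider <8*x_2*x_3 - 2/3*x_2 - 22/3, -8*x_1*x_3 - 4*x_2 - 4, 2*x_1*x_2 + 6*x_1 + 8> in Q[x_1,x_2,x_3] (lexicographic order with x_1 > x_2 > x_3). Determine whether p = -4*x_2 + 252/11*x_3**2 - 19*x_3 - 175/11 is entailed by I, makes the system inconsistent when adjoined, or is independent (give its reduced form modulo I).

First compute the reduced Gröbner basis of I by Buchberger's algorithm.
f_1 = 8*x_2*x_3 - 2/3*x_2 - 22/3, LT = x_2*x_3.
f_2 = -8*x_1*x_3 - 4*x_2 - 4, LT = x_1*x_3.
f_3 = 2*x_1*x_2 + 6*x_1 + 8, LT = x_1*x_2.

S(f_1,f_2): lcm = x_1*x_2*x_3. S = -1/12*x_1*x_2 - 11/12*x_1 - 1/2*x_2**2 - 1/2*x_2.
  leading term x_1*x_2: subtract (-1/24)·f_3 from -1/12*x_1*x_2 - 11/12*x_1 - 1/2*x_2**2 - 1/2*x_2 → -2/3*x_1 - 1/2*x_2**2 - 1/2*x_2 + 1/3
  leading term x_1: no divisor's leading term divides it; move -2/3*x_1 to the remainder.
  leading term x_2**2: no divisor's leading term divides it; move -1/2*x_2**2 to the remainder.
  leading term x_2: no divisor's leading term divides it; move -1/2*x_2 to the remainder.
  leading term 1: no divisor's leading term divides it; move 1/3 to the remainder.
  remainder -2/3*x_1 - 1/2*x_2**2 - 1/2*x_2 + 1/3 ≠ 0; add h_4 = -2/3*x_1 - 1/2*x_2**2 - 1/2*x_2 + 1/3 to the basis.

S(f_1,f_3): lcm = x_1*x_2*x_3. S = -1/12*x_1*x_2 - 3*x_1*x_3 - 11/12*x_1 - 4*x_3.
  leading term x_1*x_2: subtract (-1/24)·f_3 from -1/12*x_1*x_2 - 3*x_1*x_3 - 11/12*x_1 - 4*x_3 → -3*x_1*x_3 - 2/3*x_1 - 4*x_3 + 1/3
  leading term x_1*x_3: subtract (3/8)·f_2 from -3*x_1*x_3 - 2/3*x_1 - 4*x_3 + 1/3 → -2/3*x_1 + 3/2*x_2 - 4*x_3 + 11/6
  leading term x_1: subtract (1)·h_4 from -2/3*x_1 + 3/2*x_2 - 4*x_3 + 11/6 → 1/2*x_2**2 + 2*x_2 - 4*x_3 + 3/2
  leading term x_2**2: no divisor's leading term divides it; move 1/2*x_2**2 to the remainder.
  leading term x_2: no divisor's leading term divides it; move 2*x_2 to the remainder.
  leading term x_3: no divisor's leading term divides it; move -4*x_3 to the remainder.
  leading term 1: no divisor's leading term divides it; move 3/2 to the remainder.
  remainder 1/2*x_2**2 + 2*x_2 - 4*x_3 + 3/2 ≠ 0; add h_5 = 1/2*x_2**2 + 2*x_2 - 4*x_3 + 3/2 to the basis.

S(f_1,h_5): lcm = x_2**2*x_3. S = -1/12*x_2**2 - 4*x_2*x_3 - 11/12*x_2 + 8*x_3**2 - 3*x_3.
  leading term x_2**2: subtract (-1/6)·h_5 from -1/12*x_2**2 - 4*x_2*x_3 - 11/12*x_2 + 8*x_3**2 - 3*x_3 → -4*x_2*x_3 - 7/12*x_2 + 8*x_3**2 - 11/3*x_3 + 1/4
  leading term x_2*x_3: subtract (-1/2)·f_1 from -4*x_2*x_3 - 7/12*x_2 + 8*x_3**2 - 11/3*x_3 + 1/4 → -11/12*x_2 + 8*x_3**2 - 11/3*x_3 - 41/12
  leading term x_2: no divisor's leading term divides it; move -11/12*x_2 to the remainder.
  leading term x_3**2: no divisor's leading term divides it; move 8*x_3**2 to the remainder.
  leading term x_3: no divisor's leading term divides it; move -11/3*x_3 to the remainder.
  leading term 1: no divisor's leading term divides it; move -41/12 to the remainder.
  remainder -11/12*x_2 + 8*x_3**2 - 11/3*x_3 - 41/12 ≠ 0; add h_6 = -11/12*x_2 + 8*x_3**2 - 11/3*x_3 - 41/12 to the basis.

S(f_1,h_6): lcm = x_2*x_3. S = -1/12*x_2 + 96/11*x_3**3 - 4*x_3**2 - 41/11*x_3 - 11/12.
  leading term x_2: subtract (1/11)·h_6 from -1/12*x_2 + 96/11*x_3**3 - 4*x_3**2 - 41/11*x_3 - 11/12 → 96/11*x_3**3 - 52/11*x_3**2 - 112/33*x_3 - 20/33
  leading term x_3**3: no divisor's leading term divides it; move 96/11*x_3**3 to the remainder.
  leading term x_3**2: no divisor's leading term divides it; move -52/11*x_3**2 to the remainder.
  leading term x_3: no divisor's leading term divides it; move -112/33*x_3 to the remainder.
  leading term 1: no divisor's leading term divides it; move -20/33 to the remainder.
  remainder 96/11*x_3**3 - 52/11*x_3**2 - 112/33*x_3 - 20/33 ≠ 0; add h_7 = 96/11*x_3**3 - 52/11*x_3**2 - 112/33*x_3 - 20/33 to the basis.

The other S-polynomials (S(f_2,f_3), S(f_1,h_4), S(f_2,h_4), S(f_3,h_4), S(f_2,h_5), S(f_3,h_5), S(h_4,h_5), S(f_2,h_6), S(f_3,h_6), S(h_4,h_6), S(h_5,h_6), S(f_1,h_7), S(f_2,h_7), S(f_3,h_7), S(h_4,h_7), S(h_5,h_7), S(h_6,h_7)) all reduce to 0 modulo the current basis, so we have a Gröbner basis.
Inter-reduce: drop elements whose leading term is divisible by another's, tail-reduce, and make monic.
Reduced Gröbner basis: {x_1 - 216/11*x_3**2 + 15*x_3 + 62/11, x_2 - 96/11*x_3**2 + 4*x_3 + 41/11, x_3**3 - 13/24*x_3**2 - 7/18*x_3 - 5/72}.
Label its elements g_1 = x_1 - 216/11*x_3**2 + 15*x_3 + 62/11, g_2 = x_2 - 96/11*x_3**2 + 4*x_3 + 41/11, g_3 = x_3**3 - 13/24*x_3**2 - 7/18*x_3 - 5/72.

Reduce p = -4*x_2 + 252/11*x_3**2 - 19*x_3 - 175/11 modulo G:
  leading term x_2: subtract (-4)·g_2 from -4*x_2 + 252/11*x_3**2 - 19*x_3 - 175/11 → -12*x_3**2 - 3*x_3 - 1
  leading term x_3**2: no divisor's leading term divides it; move -12*x_3**2 to the remainder.
  leading term x_3: no divisor's leading term divides it; move -3*x_3 to the remainder.
  leading term 1: no divisor's leading term divides it; move -1 to the remainder.
  normal form = -12*x_3**2 - 3*x_3 - 1.
The normal form is nonzero, so p ∉ I. Since p minus its normal form lies in I, I + (p) = I + (r) where r = -12*x_3**2 - 3*x_3 - 1; decide whether this ideal is the whole ring.
Run Buchberger on G together with r (pairs among the g_i already reduce to 0 since G is a Gröbner basis):
g_1 = x_1 - 216/11*x_3**2 + 15*x_3 + 62/11, LT = x_1.
g_2 = x_2 - 96/11*x_3**2 + 4*x_3 + 41/11, LT = x_2.
g_3 = x_3**3 - 13/24*x_3**2 - 7/18*x_3 - 5/72, LT = x_3**3.
r = -12*x_3**2 - 3*x_3 - 1, LT = x_3**2.

S(g_3,r): lcm = x_3**3. S = -19/24*x_3**2 - 17/36*x_3 - 5/72.
  leading term x_3**2: subtract (19/288)·r from -19/24*x_3**2 - 17/36*x_3 - 5/72 → -79/288*x_3 - 1/288
  leading term x_3: no divisor's leading term divides it; move -79/288*x_3 to the remainder.
  leading term 1: no divisor's leading term divides it; move -1/288 to the remainder.
  remainder -79/288*x_3 - 1/288 ≠ 0; add m_5 = -79/288*x_3 - 1/288 to the basis.

S(g_3,m_5): lcm = x_3**3. S = -1051/1896*x_3**2 - 7/18*x_3 - 5/72.
  leading term x_3**2: subtract (1051/22752)·r from -1051/1896*x_3**2 - 7/18*x_3 - 5/72 → -5695/22752*x_3 - 529/22752
  leading term x_3: subtract (5695/6241)·m_5 from -5695/22752*x_3 - 529/22752 → -376/18723
  leading term 1: no divisor's leading term divides it; move -376/18723 to the remainder.
  remainder -376/18723 ≠ 0; add m_6 = -376/18723 to the basis.

The other S-polynomials (S(g_1,g_2), S(g_1,g_3), S(g_1,r), S(g_2,g_3), S(g_2,r), S(g_1,m_5), S(g_2,m_5), S(r,m_5), S(g_1,m_6), S(g_2,m_6), S(g_3,m_6), S(r,m_6), S(m_5,m_6)) all reduce to 0 modulo the current basis, so we have a Gröbner basis.
Inter-reduce: drop elements whose leading term is divisible by another's, tail-reduce, and make monic.
Reduced Gröbner basis: {1}.
The reduced Gröbner basis of I + (p) is {1}: the ideal is the whole ring, so the enlarged system has no common solution — adjoining p is inconsistent.

Adjoining -4*x_2 + 252/11*x_3**2 - 19*x_3 - 175/11 makes the ideal the whole ring: the system is inconsistent.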